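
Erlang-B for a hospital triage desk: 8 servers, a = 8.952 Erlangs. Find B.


B(c,a) = (a^c/c!) / Σ_{k=0}^{c} a^k/k!
a^8/8! = 1022.916219
Σ terms (k=0..8): 1.00000 + 8.95200 + 40.06915 + 119.56635 + 267.58949 + 479.09222 + 714.80560 + 914.13424 + 1022.91622 = 3568.125276
B = 1022.916219/3568.125276 = 0.286682

Final: 0.286682


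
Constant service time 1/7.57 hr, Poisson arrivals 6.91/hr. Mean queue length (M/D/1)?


ρ = 6.91/7.57 = 0.9128
M/D/1: Lq = ρ²/(2(1−ρ)) = 0.8332/(2·0.08719) = 4.77844

Final: 4.77844


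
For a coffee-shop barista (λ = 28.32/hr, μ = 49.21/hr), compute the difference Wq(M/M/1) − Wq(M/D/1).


ρ = 28.32/49.21 = 0.5755
Wq(M/M/1) = ρ/(μ−λ) = 0.5755/20.89 = 0.02755 hr
Wq(M/D/1) = ρ/(2(μ−λ)) = 0.01377 hr
Savings = 0.02755 − 0.01377 = 0.01377 hr

Final: 0.01377 hr


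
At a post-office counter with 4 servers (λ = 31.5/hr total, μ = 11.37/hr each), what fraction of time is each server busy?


ρ = λ/(cμ) = 31.5/(4·11.37) = 31.5/45.48 = 0.6926

Final: 0.6926


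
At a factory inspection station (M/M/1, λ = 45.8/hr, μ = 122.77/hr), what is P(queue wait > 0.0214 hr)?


ρ = 45.8/122.77 = 0.3731
P(Wq > t) = ρ·e^{−(μ−λ)t} = 0.3731·e^{−1.6472}
= 0.3731·0.192596 = 0.071849

Final: 0.071849


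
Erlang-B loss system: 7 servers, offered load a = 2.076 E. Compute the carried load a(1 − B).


B(7,2.076) = 0.004142 (Erlang-B)
Carried load = a(1 − B) = 2.076·(1 − 0.004142) = 2.076·0.995858 = 2.0674 E

Final: 2.0674 Erlangs


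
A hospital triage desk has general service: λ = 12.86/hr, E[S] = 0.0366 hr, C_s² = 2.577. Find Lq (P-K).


ρ = λ·E[S] = 12.86·0.0366 = 0.4707
Lq = ρ²(1+C_s²)/(2(1−ρ)) = 0.2215·(1+2.577)/(2·0.5293)
= 0.2215·3.5770/1.0586 = 0.74853

Final: 0.74853


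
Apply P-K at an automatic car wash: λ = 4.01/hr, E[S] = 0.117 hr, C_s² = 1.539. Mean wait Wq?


ρ = λ·E[S] = 4.01·0.117 = 0.4692
E[S²] = E[S]²(1+C_s²) = 0.117²·(1+1.539) = 0.034756
Wq = λ·E[S²]/(2(1−ρ)) = 4.01·0.034756/(2·0.5308) = 0.13128 hr

Final: 0.13128 hr


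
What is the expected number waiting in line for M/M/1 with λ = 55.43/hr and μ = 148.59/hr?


ρ = 55.43/148.59 = 0.3730
Lq = ρ²/(1−ρ) = 0.1392/0.6270 = 0.2220

Final: 0.2220


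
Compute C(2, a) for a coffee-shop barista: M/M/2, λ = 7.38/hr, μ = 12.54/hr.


a = λ/μ = 0.5885; ρ = a/2 = 0.2943
P₀ = 0.545287 (from M/M/c formula)
C(c,a) = [a^c/(c!(1−ρ))]·P₀ = [0.34635/(2·0.7057)]·0.545287
= 0.24538·0.545287 = 0.133803

Final: 0.133803


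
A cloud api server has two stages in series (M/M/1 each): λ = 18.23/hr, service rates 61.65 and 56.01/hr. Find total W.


Each node sees arrival rate λ = 18.23/hr (tandem ⇒ throughput preserved).
W₁ = 1/(μ₁−λ) = 1/(61.65−18.23) = 0.02303 hr
W₂ = 1/(μ₂−λ) = 1/(56.01−18.23) = 0.02647 hr
W_total = W₁ + W₂ = 0.02303 + 0.02647 = 0.04950 hr

Final: 0.04950 hr


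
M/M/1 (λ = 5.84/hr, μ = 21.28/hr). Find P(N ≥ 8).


ρ = 5.84/21.28 = 0.2744
P(N ≥ n) = ρ^n = 0.2744^8 = 0.00003218

Final: 0.00003218


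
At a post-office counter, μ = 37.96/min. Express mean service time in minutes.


Mean service time = 1/μ = 1/37.96 minute = 0.02634 minute
In minutes: 0.02634 × 1 = 0.02634 min

Final: 0.02634 min


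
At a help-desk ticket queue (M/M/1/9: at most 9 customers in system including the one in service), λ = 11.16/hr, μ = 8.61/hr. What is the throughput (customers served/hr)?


ρ = 1.2962; P_K = (1−ρ)ρ^9/(1−ρ^10) = 0.246944
λ_eff = λ(1 − P_K) = 11.16·(1 − 0.246944) = 11.16·0.753056 = 8.4041 /hr

Final: 8.4041 /hr


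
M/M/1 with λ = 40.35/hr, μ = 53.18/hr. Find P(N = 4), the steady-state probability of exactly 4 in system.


ρ = 40.35/53.18 = 0.7587
P_n = (1−ρ)·ρ^n = (1 − 0.7587)·0.7587^4 = 0.2413·0.331422 = 0.079957

Final: 0.079957


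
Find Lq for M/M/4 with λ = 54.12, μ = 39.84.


a = λ/μ = 1.3584; ρ = a/4 = 0.3396
P₀ = 0.255509
Lq = P₀·a^c·ρ / (c!·(1−ρ)²) = 0.255509·3.40529·0.3396/(24·0.43612)
= 0.02823

Final: 0.02823


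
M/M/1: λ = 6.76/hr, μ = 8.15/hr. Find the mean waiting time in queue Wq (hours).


ρ = 6.76/8.15 = 0.8294
Wq = ρ/(μ−λ) = 0.8294/(8.15 − 6.76) = 0.8294/1.39 = 0.5967 hr

Final: 0.5967 hr


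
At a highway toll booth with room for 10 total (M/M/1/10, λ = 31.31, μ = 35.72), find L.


ρ = 31.31/35.72 = 0.8765
L = ρ[1 − (K+1)ρ^K + Kρ^(K+1)] / [(1−ρ)(1−ρ^(K+1))]
Numerator: 0.8765·(1 − 11·0.267742 + 10·0.234686) = 0.352109
Denominator: (0.1235)·(0.765314) = 0.094486
L = 0.352109/0.094486 = 3.7266

Final: 3.7266


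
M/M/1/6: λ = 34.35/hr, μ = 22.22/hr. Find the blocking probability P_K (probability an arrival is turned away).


ρ = λ/μ = 34.35/22.22 = 1.5459
P_K = (1−ρ)ρ^K/(1−ρ^(K+1)) = (-0.5459·13.648852)/(1 − 21.099823)
= -7.450971/-20.099823 = 0.370698

Final: 0.370698


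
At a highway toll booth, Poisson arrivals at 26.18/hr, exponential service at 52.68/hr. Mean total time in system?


W = 1/(μ−λ) = 1/(52.68 − 26.18) = 1/26.50 = 0.03774 hr

Final: 0.03774 hr


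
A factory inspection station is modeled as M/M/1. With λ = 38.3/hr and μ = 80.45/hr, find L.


ρ = λ/μ = 38.3/80.45 = 0.4761
L = ρ/(1−ρ) = 0.4761/(1 − 0.4761) = 0.4761/0.5239 = 0.9087

Final: 0.9087


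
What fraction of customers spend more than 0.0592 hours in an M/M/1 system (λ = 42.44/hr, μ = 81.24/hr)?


W ~ Exponential(μ−λ) for M/M/1.
μ − λ = 81.24 − 42.44 = 38.8000
P(W > t) = e^{−(μ−λ)t} = e^{−2.2970} = 0.100564

Final: 0.100564


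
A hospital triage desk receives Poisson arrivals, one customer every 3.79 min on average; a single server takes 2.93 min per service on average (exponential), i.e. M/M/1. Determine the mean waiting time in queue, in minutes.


λ = 60/3.79 = 15.8311 /hr
μ = 60/2.93 = 20.4778 /hr
ρ = λ/μ = 15.8311/20.4778 = 0.7731
Wq = ρ/(μ−λ) = 0.7731/(20.4778−15.8311) = 0.16637 hr
In minutes: 0.16637·60 = 9.982 min

Final: 9.982 min


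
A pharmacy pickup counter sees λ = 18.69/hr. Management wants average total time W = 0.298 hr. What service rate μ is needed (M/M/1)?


W = 1/(μ−λ) ⇒ μ − λ = 1/W = 1/0.298 = 3.3557
μ = λ + 1/W = 18.69 + 3.3557 = 22.0457 per hr

Final: 22.0457 /hr


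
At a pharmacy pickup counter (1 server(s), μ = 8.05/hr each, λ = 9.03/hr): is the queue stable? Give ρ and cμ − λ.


Total capacity cμ = 1·8.05 = 8.05/hr
ρ = λ/(cμ) = 9.03/8.05 = 1.1217
Stable ⇔ ρ < 1: NO
Spare capacity = cμ − λ = 8.05 − 9.03 = -0.98/hr

Final: ρ = 1.1217; unstable; margin = -0.98/hr


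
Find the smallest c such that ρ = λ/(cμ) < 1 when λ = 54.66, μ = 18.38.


Stability requires cμ > λ ⇔ c > λ/μ.
λ/μ = 54.66/18.38 = 2.9739
Minimum integer c = ⌊2.9739⌋ + 1 = 3
Check: 3·18.38 = 55.14 > 54.66, while 2·18.38 = 36.76 ≤ 54.66

Final: 3 servers


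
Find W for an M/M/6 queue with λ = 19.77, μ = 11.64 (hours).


a = 1.6985; ρ = 0.2831; P₀ = 0.182867
Lq = P₀·a^c·ρ/(c!(1−ρ)²) = 0.003358
Wq = Lq/λ = 0.003358/19.77 = 0.0001699 hr
W = Wq + 1/μ = 0.0001699 + 0.08591 = 0.08608 hr

Final: 0.08608 hr


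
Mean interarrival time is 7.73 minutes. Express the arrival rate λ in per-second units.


λ = 1/(interarrival time) in consistent units.
1 second = 0.0166667 min, so λ = 0.0166667/7.73 = 0.002156 per second

Final: 0.002156 /sec


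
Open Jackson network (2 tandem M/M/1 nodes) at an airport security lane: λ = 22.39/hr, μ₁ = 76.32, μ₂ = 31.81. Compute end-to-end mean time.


Each node sees arrival rate λ = 22.39/hr (tandem ⇒ throughput preserved).
W₁ = 1/(μ₁−λ) = 1/(76.32−22.39) = 0.01854 hr
W₂ = 1/(μ₂−λ) = 1/(31.81−22.39) = 0.10616 hr
W_total = W₁ + W₂ = 0.01854 + 0.10616 = 0.12470 hr

Final: 0.12470 hr


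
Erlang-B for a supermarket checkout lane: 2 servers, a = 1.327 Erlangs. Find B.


B(c,a) = (a^c/c!) / Σ_{k=0}^{c} a^k/k!
a^2/2! = 0.880464
Σ terms (k=0..2): 1.00000 + 1.32700 + 0.88046 = 3.207464
B = 0.880464/3.207464 = 0.274505

Final: 0.274505


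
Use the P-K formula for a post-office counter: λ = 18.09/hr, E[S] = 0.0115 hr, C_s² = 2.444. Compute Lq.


ρ = λ·E[S] = 18.09·0.0115 = 0.2080
Lq = ρ²(1+C_s²)/(2(1−ρ)) = 0.04328·(1+2.444)/(2·0.7920)
= 0.04328·3.4440/1.5839 = 0.09410

Final: 0.09410


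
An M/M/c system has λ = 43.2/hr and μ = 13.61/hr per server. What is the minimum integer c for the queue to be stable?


Stability requires cμ > λ ⇔ c > λ/μ.
λ/μ = 43.2/13.61 = 3.1741
Minimum integer c = ⌊3.1741⌋ + 1 = 4
Check: 4·13.61 = 54.44 > 43.2, while 3·13.61 = 40.83 ≤ 43.2

Final: 4 servers


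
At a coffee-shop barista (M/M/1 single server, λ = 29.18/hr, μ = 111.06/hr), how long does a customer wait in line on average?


ρ = 29.18/111.06 = 0.2627
Wq = ρ/(μ−λ) = 0.2627/(111.06 − 29.18) = 0.2627/81.88 = 0.003209 hr

Final: 0.003209 hr


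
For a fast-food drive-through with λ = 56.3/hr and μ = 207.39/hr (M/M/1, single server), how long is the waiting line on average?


ρ = 56.3/207.39 = 0.2715
Lq = ρ²/(1−ρ) = 0.07370/0.7285 = 0.1012

Final: 0.1012


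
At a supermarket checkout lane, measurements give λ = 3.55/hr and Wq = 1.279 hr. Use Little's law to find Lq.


Lq = λWq = 3.55·1.279 = 4.5404

Final: 4.5404


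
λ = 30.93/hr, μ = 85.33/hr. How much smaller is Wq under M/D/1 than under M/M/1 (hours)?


ρ = 30.93/85.33 = 0.3625
Wq(M/M/1) = ρ/(μ−λ) = 0.3625/54.40 = 0.006663 hr
Wq(M/D/1) = ρ/(2(μ−λ)) = 0.003332 hr
Savings = 0.006663 − 0.003332 = 0.003332 hr

Final: 0.003332 hr


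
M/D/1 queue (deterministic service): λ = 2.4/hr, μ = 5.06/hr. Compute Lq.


ρ = 2.4/5.06 = 0.4743
M/D/1: Lq = ρ²/(2(1−ρ)) = 0.2250/(2·0.5257) = 0.21397

Final: 0.21397


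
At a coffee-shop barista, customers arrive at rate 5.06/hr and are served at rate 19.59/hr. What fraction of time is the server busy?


ρ = λ/μ = 5.06/19.59 = 0.2583

Final: 0.2583


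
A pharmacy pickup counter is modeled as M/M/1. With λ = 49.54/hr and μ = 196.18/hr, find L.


ρ = λ/μ = 49.54/196.18 = 0.2525
L = ρ/(1−ρ) = 0.2525/(1 − 0.2525) = 0.2525/0.7475 = 0.3378

Final: 0.3378


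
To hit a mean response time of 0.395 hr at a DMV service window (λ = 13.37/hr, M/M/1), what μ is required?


W = 1/(μ−λ) ⇒ μ − λ = 1/W = 1/0.395 = 2.5316
μ = λ + 1/W = 13.37 + 2.5316 = 15.9016 per hr

Final: 15.9016 /hr


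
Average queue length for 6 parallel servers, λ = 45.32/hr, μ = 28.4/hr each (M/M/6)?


a = λ/μ = 1.5958; ρ = a/6 = 0.2660
P₀ = 0.202677
Lq = P₀·a^c·ρ / (c!·(1−ρ)²) = 0.202677·16.51313·0.2660/(720·0.53881)
= 0.002294

Final: 0.002294


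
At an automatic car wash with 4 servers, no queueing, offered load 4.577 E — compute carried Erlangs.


B(4,4.577) = 0.363405 (Erlang-B)
Carried load = a(1 − B) = 4.577·(1 − 0.363405) = 4.577·0.636595 = 2.9137 E

Final: 2.9137 Erlangs


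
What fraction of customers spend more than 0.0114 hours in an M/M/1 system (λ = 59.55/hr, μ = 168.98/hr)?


W ~ Exponential(μ−λ) for M/M/1.
μ − λ = 168.98 − 59.55 = 109.4300
P(W > t) = e^{−(μ−λ)t} = e^{−1.2475} = 0.287221

Final: 0.287221


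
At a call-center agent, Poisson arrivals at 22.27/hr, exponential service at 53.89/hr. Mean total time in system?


W = 1/(μ−λ) = 1/(53.89 − 22.27) = 1/31.62 = 0.03163 hr

Final: 0.03163 hr


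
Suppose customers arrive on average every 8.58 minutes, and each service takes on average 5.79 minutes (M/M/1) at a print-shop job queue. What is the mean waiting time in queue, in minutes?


λ = 60/8.58 = 6.9930 /hr
μ = 60/5.79 = 10.3627 /hr
ρ = λ/μ = 6.9930/10.3627 = 0.6748
Wq = ρ/(μ−λ) = 0.6748/(10.3627−6.9930) = 0.20026 hr
In minutes: 0.20026·60 = 12.016 min

Final: 12.016 min


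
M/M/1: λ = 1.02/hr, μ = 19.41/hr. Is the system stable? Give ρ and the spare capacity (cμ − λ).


Total capacity cμ = 1·19.41 = 19.41/hr
ρ = λ/(cμ) = 1.02/19.41 = 0.05255
Stable ⇔ ρ < 1: YES
Spare capacity = cμ − λ = 19.41 − 1.02 = 18.39/hr

Final: ρ = 0.05255; stable; margin = 18.39/hr


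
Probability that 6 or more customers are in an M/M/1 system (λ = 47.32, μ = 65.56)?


ρ = 47.32/65.56 = 0.7218
P(N ≥ n) = ρ^n = 0.7218^6 = 0.141395

Final: 0.141395


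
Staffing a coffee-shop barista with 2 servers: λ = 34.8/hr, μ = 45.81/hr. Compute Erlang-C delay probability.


a = λ/μ = 0.7597; ρ = a/2 = 0.3798
P₀ = 0.449454 (from M/M/c formula)
C(c,a) = [a^c/(c!(1−ρ))]·P₀ = [0.57708/(2·0.6202)]·0.449454
= 0.46526·0.449454 = 0.209114

Final: 0.209114


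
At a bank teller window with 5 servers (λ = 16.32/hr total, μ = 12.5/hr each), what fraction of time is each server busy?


ρ = λ/(cμ) = 16.32/(5·12.5) = 16.32/62.50 = 0.2611

Final: 0.2611


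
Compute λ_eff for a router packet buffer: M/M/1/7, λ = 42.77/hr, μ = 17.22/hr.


ρ = 2.4837; P_K = (1−ρ)ρ^7/(1−ρ^8) = 0.597794
λ_eff = λ(1 − P_K) = 42.77·(1 − 0.597794) = 42.77·0.402206 = 17.2023 /hr

Final: 17.2023 /hr


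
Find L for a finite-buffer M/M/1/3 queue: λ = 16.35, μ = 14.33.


ρ = 16.35/14.33 = 1.1410
L = ρ[1 − (K+1)ρ^K + Kρ^(K+1)] / [(1−ρ)(1−ρ^(K+1))]
Numerator: 1.1410·(1 − 4·1.485302 + 3·1.694674) = 0.162948
Denominator: (-0.1410)·(-0.694674) = 0.097923
L = 0.162948/0.097923 = 1.6640

Final: 1.6640


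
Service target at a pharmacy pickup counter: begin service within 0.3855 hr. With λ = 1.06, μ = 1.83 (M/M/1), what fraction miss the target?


ρ = 1.06/1.83 = 0.5792
P(Wq > t) = ρ·e^{−(μ−λ)t} = 0.5792·e^{−0.2968}
= 0.5792·0.743167 = 0.430468

Final: 0.430468


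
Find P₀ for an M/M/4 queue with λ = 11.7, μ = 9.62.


a = λ/μ = 11.7/9.62 = 1.2162; ρ = a/c = 0.3041
Σ_{k=0}^{3} a^k/k! (terms k=0..3) = 1.00000 + 1.21622 + 0.73959 + 0.29983 = 3.25564
Tail: a^4/(4!(1−ρ)) = 2.18798/(24·0.6959) = 0.13100
P₀ = 1/(3.25564 + 0.13100) = 1/3.38664 = 0.295278

Final: 0.295278


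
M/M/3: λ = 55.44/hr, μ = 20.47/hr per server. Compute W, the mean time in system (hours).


a = 2.7084; ρ = 0.9028; P₀ = 0.024134
Lq = P₀·a^c·ρ/(c!(1−ρ)²) = 7.63332
Wq = Lq/λ = 7.63332/55.44 = 0.13769 hr
W = Wq + 1/μ = 0.13769 + 0.04885 = 0.18654 hr

Final: 0.18654 hr


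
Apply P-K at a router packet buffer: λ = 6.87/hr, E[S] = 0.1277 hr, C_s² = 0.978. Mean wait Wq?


ρ = λ·E[S] = 6.87·0.1277 = 0.8773
E[S²] = E[S]²(1+C_s²) = 0.1277²·(1+0.978) = 0.032256
Wq = λ·E[S²]/(2(1−ρ)) = 6.87·0.032256/(2·0.1227) = 0.90300 hr

Final: 0.90300 hr


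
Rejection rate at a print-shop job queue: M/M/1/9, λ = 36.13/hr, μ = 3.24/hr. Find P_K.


ρ = λ/μ = 36.13/3.24 = 11.1512
P_K = (1−ρ)ρ^K/(1−ρ^(K+1)) = (-10.1512·2666284955.961024)/(1 − 29732368968.787594)
= -27066084012.826569/-29732368967.787594 = 0.910324

Final: 0.910324


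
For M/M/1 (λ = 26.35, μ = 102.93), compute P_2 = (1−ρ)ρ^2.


ρ = 26.35/102.93 = 0.2560
P_n = (1−ρ)·ρ^n = (1 − 0.2560)·0.2560^2 = 0.7440·0.065536 = 0.048759

Final: 0.048759


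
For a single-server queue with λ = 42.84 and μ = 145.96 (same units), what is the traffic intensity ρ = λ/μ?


ρ = λ/μ = 42.84/145.96 = 0.2935

Final: 0.2935


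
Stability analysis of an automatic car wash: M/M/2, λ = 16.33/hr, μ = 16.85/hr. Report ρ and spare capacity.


Total capacity cμ = 2·16.85 = 33.70/hr
ρ = λ/(cμ) = 16.33/33.70 = 0.4846
Stable ⇔ ρ < 1: YES
Spare capacity = cμ − λ = 33.70 − 16.33 = 17.37/hr

Final: ρ = 0.4846; stable; margin = 17.37/hr


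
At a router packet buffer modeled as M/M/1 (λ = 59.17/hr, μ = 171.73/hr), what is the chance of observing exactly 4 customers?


ρ = 59.17/171.73 = 0.3446
P_n = (1−ρ)·ρ^n = (1 − 0.3446)·0.3446^4 = 0.6554·0.014094 = 0.009238

Final: 0.009238


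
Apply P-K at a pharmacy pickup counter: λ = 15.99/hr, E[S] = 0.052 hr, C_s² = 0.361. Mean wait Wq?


ρ = λ·E[S] = 15.99·0.052 = 0.8315
E[S²] = E[S]²(1+C_s²) = 0.052²·(1+0.361) = 0.003680
Wq = λ·E[S²]/(2(1−ρ)) = 15.99·0.003680/(2·0.1685) = 0.17460 hr

Final: 0.17460 hr


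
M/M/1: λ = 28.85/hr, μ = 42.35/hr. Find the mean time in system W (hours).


W = 1/(μ−λ) = 1/(42.35 − 28.85) = 1/13.50 = 0.07407 hr

Final: 0.07407 hr


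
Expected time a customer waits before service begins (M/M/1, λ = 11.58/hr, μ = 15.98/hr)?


ρ = 11.58/15.98 = 0.7247
Wq = ρ/(μ−λ) = 0.7247/(15.98 − 11.58) = 0.7247/4.40 = 0.1647 hr

Final: 0.1647 hr


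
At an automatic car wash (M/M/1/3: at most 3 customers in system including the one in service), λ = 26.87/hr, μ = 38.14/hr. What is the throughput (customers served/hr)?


ρ = 0.7045; P_K = (1−ρ)ρ^3/(1−ρ^4) = 0.137099
λ_eff = λ(1 − P_K) = 26.87·(1 − 0.137099) = 26.87·0.862901 = 23.1862 /hr

Final: 23.1862 /hr


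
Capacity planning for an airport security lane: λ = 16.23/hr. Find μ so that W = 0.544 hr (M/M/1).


W = 1/(μ−λ) ⇒ μ − λ = 1/W = 1/0.544 = 1.8382
μ = λ + 1/W = 16.23 + 1.8382 = 18.0682 per hr

Final: 18.0682 /hr


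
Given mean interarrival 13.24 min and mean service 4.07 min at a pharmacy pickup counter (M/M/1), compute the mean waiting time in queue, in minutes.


λ = 60/13.24 = 4.5317 /hr
μ = 60/4.07 = 14.7420 /hr
ρ = λ/μ = 4.5317/14.7420 = 0.3074
Wq = ρ/(μ−λ) = 0.3074/(14.7420−4.5317) = 0.03011 hr
In minutes: 0.03011·60 = 1.806 min

Final: 1.806 min


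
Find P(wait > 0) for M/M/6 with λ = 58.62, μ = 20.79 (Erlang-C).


a = λ/μ = 2.8196; ρ = a/6 = 0.4699
P₀ = 0.058940 (from M/M/c formula)
C(c,a) = [a^c/(c!(1−ρ))]·P₀ = [502.51375/(720·0.5301)]·0.058940
= 1.31670·0.058940 = 0.077607

Final: 0.077607


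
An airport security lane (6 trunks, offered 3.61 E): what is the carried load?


B(6,3.61) = 0.089814 (Erlang-B)
Carried load = a(1 − B) = 3.61·(1 − 0.089814) = 3.61·0.910186 = 3.2858 E

Final: 3.2858 Erlangs


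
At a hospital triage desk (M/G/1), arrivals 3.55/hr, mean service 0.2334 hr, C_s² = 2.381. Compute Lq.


ρ = λ·E[S] = 3.55·0.2334 = 0.8286
Lq = ρ²(1+C_s²)/(2(1−ρ)) = 0.6865·(1+2.381)/(2·0.1714)
= 0.6865·3.3810/0.3429 = 6.76997

Final: 6.76997


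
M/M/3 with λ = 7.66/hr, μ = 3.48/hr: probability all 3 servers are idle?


a = λ/μ = 7.66/3.48 = 2.2011; ρ = a/c = 0.7337
Σ_{k=0}^{2} a^k/k! (terms k=0..2) = 1.00000 + 2.20115 + 2.42253 = 5.62368
Tail: a^3/(3!(1−ρ)) = 10.66470/(6·0.2663) = 6.67503
P₀ = 1/(5.62368 + 6.67503) = 1/12.29871 = 0.081309

Final: 0.081309


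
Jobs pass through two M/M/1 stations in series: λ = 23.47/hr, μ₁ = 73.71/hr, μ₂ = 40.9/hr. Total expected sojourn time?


Each node sees arrival rate λ = 23.47/hr (tandem ⇒ throughput preserved).
W₁ = 1/(μ₁−λ) = 1/(73.71−23.47) = 0.01990 hr
W₂ = 1/(μ₂−λ) = 1/(40.9−23.47) = 0.05737 hr
W_total = W₁ + W₂ = 0.01990 + 0.05737 = 0.07728 hr

Final: 0.07728 hr


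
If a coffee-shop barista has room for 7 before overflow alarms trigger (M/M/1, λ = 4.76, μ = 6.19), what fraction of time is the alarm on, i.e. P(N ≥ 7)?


ρ = 4.76/6.19 = 0.7690
P(N ≥ n) = ρ^n = 0.7690^7 = 0.159006

Final: 0.159006


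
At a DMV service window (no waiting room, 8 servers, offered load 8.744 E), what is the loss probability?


B(c,a) = (a^c/c!) / Σ_{k=0}^{c} a^k/k!
a^8/8! = 847.540906
Σ terms (k=0..8): 1.00000 + 8.74400 + 38.22877 + 111.42412 + 243.57312 + 425.96067 + 620.76668 + 775.42626 + 847.54091 = 3072.664516
B = 847.540906/3072.664516 = 0.275833

Final: 0.275833


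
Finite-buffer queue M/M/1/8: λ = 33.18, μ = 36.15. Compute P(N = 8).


ρ = λ/μ = 33.18/36.15 = 0.9178
P_K = (1−ρ)ρ^K/(1−ρ^(K+1)) = (0.08216·0.503668)/(1 − 0.462288)
= 0.041380/0.537712 = 0.076956

Final: 0.076956


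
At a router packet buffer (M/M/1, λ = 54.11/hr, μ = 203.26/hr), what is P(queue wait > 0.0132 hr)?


ρ = 54.11/203.26 = 0.2662
P(Wq > t) = ρ·e^{−(μ−λ)t} = 0.2662·e^{−1.9688}
= 0.2662·0.139627 = 0.037170

Final: 0.037170


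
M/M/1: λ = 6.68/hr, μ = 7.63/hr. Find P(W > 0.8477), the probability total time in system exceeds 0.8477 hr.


W ~ Exponential(μ−λ) for M/M/1.
μ − λ = 7.63 − 6.68 = 0.9500
P(W > t) = e^{−(μ−λ)t} = e^{−0.8053} = 0.446947

Final: 0.446947


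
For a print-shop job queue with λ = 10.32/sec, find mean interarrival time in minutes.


Mean interarrival time = 1/λ = 1/10.32 second = 0.09690 second
In minutes: 0.09690 × 0.0166667 = 0.001615 min

Final: 0.001615 min


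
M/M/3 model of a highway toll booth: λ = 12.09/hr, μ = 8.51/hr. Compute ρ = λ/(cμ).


ρ = λ/(cμ) = 12.09/(3·8.51) = 12.09/25.53 = 0.4736

Final: 0.4736


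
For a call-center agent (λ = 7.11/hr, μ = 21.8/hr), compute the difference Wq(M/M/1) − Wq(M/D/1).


ρ = 7.11/21.8 = 0.3261
Wq(M/M/1) = ρ/(μ−λ) = 0.3261/14.69 = 0.02220 hr
Wq(M/D/1) = ρ/(2(μ−λ)) = 0.01110 hr
Savings = 0.02220 − 0.01110 = 0.01110 hr

Final: 0.01110 hr


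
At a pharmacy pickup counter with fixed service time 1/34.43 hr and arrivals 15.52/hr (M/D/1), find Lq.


ρ = 15.52/34.43 = 0.4508
M/D/1: Lq = ρ²/(2(1−ρ)) = 0.2032/(2·0.5492) = 0.18498

Final: 0.18498


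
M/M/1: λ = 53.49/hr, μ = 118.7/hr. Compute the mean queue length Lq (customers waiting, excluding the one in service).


ρ = 53.49/118.7 = 0.4506
Lq = ρ²/(1−ρ) = 0.2031/0.5494 = 0.3696

Final: 0.3696


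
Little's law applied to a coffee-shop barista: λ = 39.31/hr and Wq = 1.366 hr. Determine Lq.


Lq = λWq = 39.31·1.366 = 53.6975

Final: 53.6975


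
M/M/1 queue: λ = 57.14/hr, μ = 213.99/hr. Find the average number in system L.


ρ = λ/μ = 57.14/213.99 = 0.2670
L = ρ/(1−ρ) = 0.2670/(1 − 0.2670) = 0.2670/0.7330 = 0.3643

Final: 0.3643


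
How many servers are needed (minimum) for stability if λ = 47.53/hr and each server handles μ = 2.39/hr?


Stability requires cμ > λ ⇔ c > λ/μ.
λ/μ = 47.53/2.39 = 19.8870
Minimum integer c = ⌊19.8870⌋ + 1 = 20
Check: 20·2.39 = 47.80 > 47.53, while 19·2.39 = 45.41 ≤ 47.53

Final: 20 servers


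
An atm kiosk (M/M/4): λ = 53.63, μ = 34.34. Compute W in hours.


a = 1.5617; ρ = 0.3904; P₀ = 0.207352
Lq = P₀·a^c·ρ/(c!(1−ρ)²) = 0.05400
Wq = Lq/λ = 0.05400/53.63 = 0.001007 hr
W = Wq + 1/μ = 0.001007 + 0.02912 = 0.03013 hr

Final: 0.03013 hr


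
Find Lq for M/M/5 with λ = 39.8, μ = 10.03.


a = λ/μ = 3.9681; ρ = a/5 = 0.7936
P₀ = 0.013641
Lq = P₀·a^c·ρ / (c!·(1−ρ)²) = 0.013641·983.80878·0.7936/(120·0.04259)
= 2.08374

Final: 2.08374


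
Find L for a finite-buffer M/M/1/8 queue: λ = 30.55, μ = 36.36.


ρ = 30.55/36.36 = 0.8402
L = ρ[1 − (K+1)ρ^K + Kρ^(K+1)] / [(1−ρ)(1−ρ^(K+1))]
Numerator: 0.8402·(1 − 9·0.248370 + 8·0.208683) = 0.364762
Denominator: (0.1598)·(0.791317) = 0.126445
L = 0.364762/0.126445 = 2.8847

Final: 2.8847


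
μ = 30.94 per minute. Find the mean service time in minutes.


Mean service time = 1/μ = 1/30.94 minute = 0.03232 minute
In minutes: 0.03232 × 1 = 0.03232 min

Final: 0.03232 min


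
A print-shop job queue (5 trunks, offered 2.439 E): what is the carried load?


B(5,2.439) = 0.065236 (Erlang-B)
Carried load = a(1 − B) = 2.439·(1 − 0.065236) = 2.439·0.934764 = 2.2799 E

Final: 2.2799 Erlangs


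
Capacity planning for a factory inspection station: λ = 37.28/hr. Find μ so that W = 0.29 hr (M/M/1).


W = 1/(μ−λ) ⇒ μ − λ = 1/W = 1/0.29 = 3.4483
μ = λ + 1/W = 37.28 + 3.4483 = 40.7283 per hr

Final: 40.7283 /hr


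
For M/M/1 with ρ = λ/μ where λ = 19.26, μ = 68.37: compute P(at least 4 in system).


ρ = 19.26/68.37 = 0.2817
P(N ≥ n) = ρ^n = 0.2817^4 = 0.006297

Final: 0.006297


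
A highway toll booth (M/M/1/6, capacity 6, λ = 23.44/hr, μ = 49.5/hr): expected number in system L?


ρ = 23.44/49.5 = 0.4735
L = ρ[1 − (K+1)ρ^K + Kρ^(K+1)] / [(1−ρ)(1−ρ^(K+1))]
Numerator: 0.4735·(1 − 7·0.011275 + 6·0.005339) = 0.451331
Denominator: (0.5265)·(0.994661) = 0.523654
L = 0.451331/0.523654 = 0.8619

Final: 0.8619


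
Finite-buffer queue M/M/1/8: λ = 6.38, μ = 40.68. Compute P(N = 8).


ρ = λ/μ = 6.38/40.68 = 0.1568
P_K = (1−ρ)ρ^K/(1−ρ^(K+1)) = (0.8432·0.0000003660)/(1 − 0.00000005741)
= 0.0000003086/1.000000 = 0.0000003086

Final: 0.0000003086


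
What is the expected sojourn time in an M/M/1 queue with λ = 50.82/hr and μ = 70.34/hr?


W = 1/(μ−λ) = 1/(70.34 − 50.82) = 1/19.52 = 0.05123 hr

Final: 0.05123 hr


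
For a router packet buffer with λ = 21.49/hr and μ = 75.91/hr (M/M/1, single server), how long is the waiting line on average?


ρ = 21.49/75.91 = 0.2831
Lq = ρ²/(1−ρ) = 0.08014/0.7169 = 0.1118

Final: 0.1118


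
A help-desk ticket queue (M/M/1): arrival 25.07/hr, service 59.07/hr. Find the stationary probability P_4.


ρ = 25.07/59.07 = 0.4244
P_n = (1−ρ)·ρ^n = (1 − 0.4244)·0.4244^4 = 0.5756·0.032445 = 0.018675

Final: 0.018675


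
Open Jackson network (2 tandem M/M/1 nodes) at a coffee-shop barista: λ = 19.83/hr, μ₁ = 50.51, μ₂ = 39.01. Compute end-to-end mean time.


Each node sees arrival rate λ = 19.83/hr (tandem ⇒ throughput preserved).
W₁ = 1/(μ₁−λ) = 1/(50.51−19.83) = 0.03259 hr
W₂ = 1/(μ₂−λ) = 1/(39.01−19.83) = 0.05214 hr
W_total = W₁ + W₂ = 0.03259 + 0.05214 = 0.08473 hr

Final: 0.08473 hr


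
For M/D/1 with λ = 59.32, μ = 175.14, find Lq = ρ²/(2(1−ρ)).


ρ = 59.32/175.14 = 0.3387
M/D/1: Lq = ρ²/(2(1−ρ)) = 0.1147/(2·0.6613) = 0.08674

Final: 0.08674


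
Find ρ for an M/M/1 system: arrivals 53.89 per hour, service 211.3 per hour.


ρ = λ/μ = 53.89/211.3 = 0.2550

Final: 0.2550


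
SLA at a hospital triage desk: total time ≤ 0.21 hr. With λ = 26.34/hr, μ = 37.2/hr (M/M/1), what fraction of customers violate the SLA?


W ~ Exponential(μ−λ) for M/M/1.
μ − λ = 37.2 − 26.34 = 10.8600
P(W > t) = e^{−(μ−λ)t} = e^{−2.2806} = 0.102223

Final: 0.102223


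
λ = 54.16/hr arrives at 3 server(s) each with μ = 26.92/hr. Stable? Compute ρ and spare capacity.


Total capacity cμ = 3·26.92 = 80.76/hr
ρ = λ/(cμ) = 54.16/80.76 = 0.6706
Stable ⇔ ρ < 1: YES
Spare capacity = cμ − λ = 80.76 − 54.16 = 26.60/hr

Final: ρ = 0.6706; stable; margin = 26.60/hr


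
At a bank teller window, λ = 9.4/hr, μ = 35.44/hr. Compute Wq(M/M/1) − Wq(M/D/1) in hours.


ρ = 9.4/35.44 = 0.2652
Wq(M/M/1) = ρ/(μ−λ) = 0.2652/26.04 = 0.01019 hr
Wq(M/D/1) = ρ/(2(μ−λ)) = 0.005093 hr
Savings = 0.01019 − 0.005093 = 0.005093 hr

Final: 0.005093 hr


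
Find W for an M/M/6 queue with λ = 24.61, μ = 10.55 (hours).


a = 2.3327; ρ = 0.3888; P₀ = 0.096670
Lq = P₀·a^c·ρ/(c!(1−ρ)²) = 0.02251
Wq = Lq/λ = 0.02251/24.61 = 0.0009148 hr
W = Wq + 1/μ = 0.0009148 + 0.09479 = 0.09570 hr

Final: 0.09570 hr


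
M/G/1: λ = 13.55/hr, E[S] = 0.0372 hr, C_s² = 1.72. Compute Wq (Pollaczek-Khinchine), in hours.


ρ = λ·E[S] = 13.55·0.0372 = 0.5041
E[S²] = E[S]²(1+C_s²) = 0.0372²·(1+1.72) = 0.003764
Wq = λ·E[S²]/(2(1−ρ)) = 13.55·0.003764/(2·0.4959) = 0.05142 hr

Final: 0.05142 hr


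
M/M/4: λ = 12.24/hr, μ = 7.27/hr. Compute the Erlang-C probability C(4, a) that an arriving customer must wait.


a = λ/μ = 1.6836; ρ = a/4 = 0.4209
P₀ = 0.182666 (from M/M/c formula)
C(c,a) = [a^c/(c!(1−ρ))]·P₀ = [8.03504/(24·0.5791)]·0.182666
= 0.57813·0.182666 = 0.105605

Final: 0.105605


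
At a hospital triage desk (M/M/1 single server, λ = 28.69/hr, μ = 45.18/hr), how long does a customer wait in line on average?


ρ = 28.69/45.18 = 0.6350
Wq = ρ/(μ−λ) = 0.6350/(45.18 − 28.69) = 0.6350/16.49 = 0.03851 hr

Final: 0.03851 hr


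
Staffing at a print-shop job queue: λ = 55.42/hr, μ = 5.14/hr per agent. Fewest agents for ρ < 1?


Stability requires cμ > λ ⇔ c > λ/μ.
λ/μ = 55.42/5.14 = 10.7821
Minimum integer c = ⌊10.7821⌋ + 1 = 11
Check: 11·5.14 = 56.54 > 55.42, while 10·5.14 = 51.40 ≤ 55.42

Final: 11 servers


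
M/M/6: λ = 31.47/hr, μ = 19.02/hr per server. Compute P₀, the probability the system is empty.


a = λ/μ = 31.47/19.02 = 1.6546; ρ = a/c = 0.2758
Σ_{k=0}^{5} a^k/k! (terms k=0..5) = 1.00000 + 1.65457 + 1.36881 + 0.75493 + 0.31227 + 0.10334 = 5.19392
Tail: a^6/(6!(1−ρ)) = 20.51717/(720·0.7242) = 0.03935
P₀ = 1/(5.19392 + 0.03935) = 1/5.23327 = 0.191085

Final: 0.191085


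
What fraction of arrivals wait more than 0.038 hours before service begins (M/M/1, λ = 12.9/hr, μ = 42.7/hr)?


ρ = 12.9/42.7 = 0.3021
P(Wq > t) = ρ·e^{−(μ−λ)t} = 0.3021·e^{−1.1324}
= 0.3021·0.322259 = 0.097357

Final: 0.097357


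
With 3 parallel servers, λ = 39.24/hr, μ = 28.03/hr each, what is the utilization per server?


ρ = λ/(cμ) = 39.24/(3·28.03) = 39.24/84.09 = 0.4666

Final: 0.4666


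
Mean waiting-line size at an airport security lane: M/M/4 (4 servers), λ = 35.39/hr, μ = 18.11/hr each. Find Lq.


a = λ/μ = 1.9542; ρ = a/4 = 0.4885
P₀ = 0.137074
Lq = P₀·a^c·ρ / (c!·(1−ρ)²) = 0.137074·14.58305·0.4885/(24·0.26159)
= 0.15555

Final: 0.15555


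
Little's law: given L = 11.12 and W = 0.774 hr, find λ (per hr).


λ = L/W = 11.12/0.774 = 14.3669 /hr

Final: 14.3669 /hr


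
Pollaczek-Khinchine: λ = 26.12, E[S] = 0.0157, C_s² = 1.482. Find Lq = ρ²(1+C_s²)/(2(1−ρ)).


ρ = λ·E[S] = 26.12·0.0157 = 0.4101
Lq = ρ²(1+C_s²)/(2(1−ρ)) = 0.1682·(1+1.482)/(2·0.5899)
= 0.1682·2.4820/1.1798 = 0.35378

Final: 0.35378


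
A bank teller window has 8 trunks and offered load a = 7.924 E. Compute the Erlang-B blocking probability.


B(c,a) = (a^c/c!) / Σ_{k=0}^{c} a^k/k!
a^8/8! = 385.509613
Σ terms (k=0..8): 1.00000 + 7.92400 + 31.39489 + 82.92436 + 164.27317 + 260.34011 + 343.82251 + 389.20708 + 385.50961 = 1666.395731
B = 385.509613/1666.395731 = 0.231343

Final: 0.231343


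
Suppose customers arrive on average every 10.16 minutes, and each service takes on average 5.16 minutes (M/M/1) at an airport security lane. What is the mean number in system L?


λ = 60/10.16 = 5.9055 /hr
μ = 60/5.16 = 11.6279 /hr
ρ = λ/μ = 5.9055/11.6279 = 0.5079
L = ρ/(1−ρ) = 0.5079/0.4921 = 1.0320

Final: 1.0320


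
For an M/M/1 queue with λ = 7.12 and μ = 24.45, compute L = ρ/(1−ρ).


ρ = λ/μ = 7.12/24.45 = 0.2912
L = ρ/(1−ρ) = 0.2912/(1 − 0.2912) = 0.2912/0.7088 = 0.4108

Final: 0.4108


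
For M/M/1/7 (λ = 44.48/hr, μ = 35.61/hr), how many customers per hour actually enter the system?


ρ = 1.2491; P_K = (1−ρ)ρ^7/(1−ρ^8) = 0.239900
λ_eff = λ(1 − P_K) = 44.48·(1 − 0.239900) = 44.48·0.760100 = 33.8093 /hr

Final: 33.8093 /hr


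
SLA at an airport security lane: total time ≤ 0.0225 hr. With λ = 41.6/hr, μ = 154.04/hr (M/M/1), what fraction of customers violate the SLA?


W ~ Exponential(μ−λ) for M/M/1.
μ − λ = 154.04 − 41.6 = 112.4400
P(W > t) = e^{−(μ−λ)t} = e^{−2.5299} = 0.079667

Final: 0.079667


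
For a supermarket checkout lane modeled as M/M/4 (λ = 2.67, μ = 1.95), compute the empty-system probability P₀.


a = λ/μ = 2.67/1.95 = 1.3692; ρ = a/c = 0.3423
Σ_{k=0}^{3} a^k/k! (terms k=0..3) = 1.00000 + 1.36923 + 0.93740 + 0.42784 = 3.73446
Tail: a^4/(4!(1−ρ)) = 3.51485/(24·0.6577) = 0.22268
P₀ = 1/(3.73446 + 0.22268) = 1/3.95714 = 0.252708

Final: 0.252708


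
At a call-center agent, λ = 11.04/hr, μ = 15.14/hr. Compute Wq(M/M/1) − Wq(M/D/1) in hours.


ρ = 11.04/15.14 = 0.7292
Wq(M/M/1) = ρ/(μ−λ) = 0.7292/4.10 = 0.17785 hr
Wq(M/D/1) = ρ/(2(μ−λ)) = 0.08893 hr
Savings = 0.17785 − 0.08893 = 0.08893 hr

Final: 0.08893 hr


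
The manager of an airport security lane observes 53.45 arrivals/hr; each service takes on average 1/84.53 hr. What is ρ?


ρ = λ/μ = 53.45/84.53 = 0.6323

Final: 0.6323


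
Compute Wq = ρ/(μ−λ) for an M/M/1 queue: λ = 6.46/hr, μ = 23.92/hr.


ρ = 6.46/23.92 = 0.2701
Wq = ρ/(μ−λ) = 0.2701/(23.92 − 6.46) = 0.2701/17.46 = 0.01547 hr

Final: 0.01547 hr


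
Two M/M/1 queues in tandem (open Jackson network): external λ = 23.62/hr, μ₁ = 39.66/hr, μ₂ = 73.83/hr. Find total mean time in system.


Each node sees arrival rate λ = 23.62/hr (tandem ⇒ throughput preserved).
W₁ = 1/(μ₁−λ) = 1/(39.66−23.62) = 0.06234 hr
W₂ = 1/(μ₂−λ) = 1/(73.83−23.62) = 0.01992 hr
W_total = W₁ + W₂ = 0.06234 + 0.01992 = 0.08226 hr

Final: 0.08226 hr


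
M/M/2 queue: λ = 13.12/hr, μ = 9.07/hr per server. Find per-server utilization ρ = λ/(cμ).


ρ = λ/(cμ) = 13.12/(2·9.07) = 13.12/18.14 = 0.7233

Final: 0.7233


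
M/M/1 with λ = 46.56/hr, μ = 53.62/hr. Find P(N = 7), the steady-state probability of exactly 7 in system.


ρ = 46.56/53.62 = 0.8683
P_n = (1−ρ)·ρ^n = (1 − 0.8683)·0.8683^7 = 0.1317·0.372223 = 0.049010

Final: 0.049010


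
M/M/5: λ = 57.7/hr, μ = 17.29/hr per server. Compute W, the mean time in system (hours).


a = 3.3372; ρ = 0.6674; P₀ = 0.031606
Lq = P₀·a^c·ρ/(c!(1−ρ)²) = 0.65790
Wq = Lq/λ = 0.65790/57.7 = 0.01140 hr
W = Wq + 1/μ = 0.01140 + 0.05784 = 0.06924 hr

Final: 0.06924 hr


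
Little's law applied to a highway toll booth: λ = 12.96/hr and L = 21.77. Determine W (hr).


W = L/λ = 21.77/12.96 = 1.6798 hr

Final: 1.6798 hr


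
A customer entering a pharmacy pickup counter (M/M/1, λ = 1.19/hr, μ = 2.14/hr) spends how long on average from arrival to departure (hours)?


W = 1/(μ−λ) = 1/(2.14 − 1.19) = 1/0.9500 = 1.0526 hr

Final: 1.0526 hr


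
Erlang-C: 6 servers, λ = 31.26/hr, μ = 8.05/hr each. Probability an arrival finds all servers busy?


a = λ/μ = 3.8832; ρ = a/6 = 0.6472
P₀ = 0.019042 (from M/M/c formula)
C(c,a) = [a^c/(c!(1−ρ))]·P₀ = [3428.92953/(720·0.3528)]·0.019042
= 13.49906·0.019042 = 0.257054

Final: 0.257054


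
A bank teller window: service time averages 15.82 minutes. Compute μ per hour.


μ = 1/(service time) in consistent units.
1 hour = 60 min, so μ = 60/15.82 = 3.7927 per hour

Final: 3.7927 /hr


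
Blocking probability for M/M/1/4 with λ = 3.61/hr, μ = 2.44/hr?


ρ = λ/μ = 3.61/2.44 = 1.4795
P_K = (1−ρ)ρ^K/(1−ρ^(K+1)) = (-0.4795·4.791478)/(1 − 7.089031)
= -2.297553/-6.089031 = 0.377327

Final: 0.377327


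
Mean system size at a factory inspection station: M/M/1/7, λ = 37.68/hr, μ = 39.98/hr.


ρ = 37.68/39.98 = 0.9425
L = ρ[1 − (K+1)ρ^K + Kρ^(K+1)] / [(1−ρ)(1−ρ^(K+1))]
Numerator: 0.9425·(1 − 8·0.660506 + 7·0.622508) = 0.069279
Denominator: (0.05753)·(0.377492) = 0.021717
L = 0.069279/0.021717 = 3.1901

Final: 3.1901


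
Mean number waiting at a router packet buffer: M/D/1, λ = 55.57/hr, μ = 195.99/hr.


ρ = 55.57/195.99 = 0.2835
M/D/1: Lq = ρ²/(2(1−ρ)) = 0.08039/(2·0.7165) = 0.05610

Final: 0.05610


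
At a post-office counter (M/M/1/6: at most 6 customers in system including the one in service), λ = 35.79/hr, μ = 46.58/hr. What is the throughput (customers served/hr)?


ρ = 0.7684; P_K = (1−ρ)ρ^6/(1−ρ^7) = 0.056616
λ_eff = λ(1 − P_K) = 35.79·(1 − 0.056616) = 35.79·0.943384 = 33.7637 /hr

Final: 33.7637 /hr


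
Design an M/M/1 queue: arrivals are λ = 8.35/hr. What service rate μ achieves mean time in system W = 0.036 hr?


W = 1/(μ−λ) ⇒ μ − λ = 1/W = 1/0.036 = 27.7778
μ = λ + 1/W = 8.35 + 27.7778 = 36.1278 per hr

Final: 36.1278 /hr


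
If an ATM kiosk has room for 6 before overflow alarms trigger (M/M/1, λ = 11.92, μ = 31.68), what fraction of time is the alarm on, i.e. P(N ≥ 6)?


ρ = 11.92/31.68 = 0.3763
P(N ≥ n) = ρ^n = 0.3763^6 = 0.002838

Final: 0.002838


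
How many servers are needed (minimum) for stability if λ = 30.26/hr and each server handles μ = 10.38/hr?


Stability requires cμ > λ ⇔ c > λ/μ.
λ/μ = 30.26/10.38 = 2.9152
Minimum integer c = ⌊2.9152⌋ + 1 = 3
Check: 3·10.38 = 31.14 > 30.26, while 2·10.38 = 20.76 ≤ 30.26

Final: 3 servers


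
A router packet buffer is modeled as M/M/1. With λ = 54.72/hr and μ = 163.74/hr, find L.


ρ = λ/μ = 54.72/163.74 = 0.3342
L = ρ/(1−ρ) = 0.3342/(1 − 0.3342) = 0.3342/0.6658 = 0.5019

Final: 0.5019


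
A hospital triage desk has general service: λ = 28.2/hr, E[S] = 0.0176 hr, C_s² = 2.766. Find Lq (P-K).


ρ = λ·E[S] = 28.2·0.0176 = 0.4963
Lq = ρ²(1+C_s²)/(2(1−ρ)) = 0.2463·(1+2.766)/(2·0.5037)
= 0.2463·3.7660/1.0074 = 0.92091

Final: 0.92091


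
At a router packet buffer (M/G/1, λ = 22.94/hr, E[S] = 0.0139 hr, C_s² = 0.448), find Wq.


ρ = λ·E[S] = 22.94·0.0139 = 0.3189
E[S²] = E[S]²(1+C_s²) = 0.0139²·(1+0.448) = 0.0002798
Wq = λ·E[S²]/(2(1−ρ)) = 22.94·0.0002798/(2·0.6811) = 0.004711 hr

Final: 0.004711 hr


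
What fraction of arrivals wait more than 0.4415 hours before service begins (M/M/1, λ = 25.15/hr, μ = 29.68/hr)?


ρ = 25.15/29.68 = 0.8474
P(Wq > t) = ρ·e^{−(μ−λ)t} = 0.8474·e^{−2.0000}
= 0.8474·0.135336 = 0.114680

Final: 0.114680


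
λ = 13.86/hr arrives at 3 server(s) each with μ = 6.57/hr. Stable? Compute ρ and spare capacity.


Total capacity cμ = 3·6.57 = 19.71/hr
ρ = λ/(cμ) = 13.86/19.71 = 0.7032
Stable ⇔ ρ < 1: YES
Spare capacity = cμ − λ = 19.71 − 13.86 = 5.85/hr

Final: ρ = 0.7032; stable; margin = 5.85/hr


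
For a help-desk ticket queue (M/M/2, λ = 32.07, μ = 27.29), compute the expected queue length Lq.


a = λ/μ = 1.1752; ρ = a/2 = 0.5876
P₀ = 0.259781
Lq = P₀·a^c·ρ / (c!·(1−ρ)²) = 0.259781·1.38099·0.5876/(2·0.17009)
= 0.61965

Final: 0.61965


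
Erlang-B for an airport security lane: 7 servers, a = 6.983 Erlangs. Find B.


B(c,a) = (a^c/c!) / Σ_{k=0}^{c} a^k/k!
a^7/7! = 160.643722
Σ terms (k=0..7): 1.00000 + 6.98300 + 24.38114 + 56.75118 + 99.07337 + 138.36587 + 161.03481 + 160.64372 = 648.233084
B = 160.643722/648.233084 = 0.247818

Final: 0.247818


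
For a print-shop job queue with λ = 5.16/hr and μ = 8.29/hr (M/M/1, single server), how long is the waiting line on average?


ρ = 5.16/8.29 = 0.6224
Lq = ρ²/(1−ρ) = 0.3874/0.3776 = 1.0261

Final: 1.0261


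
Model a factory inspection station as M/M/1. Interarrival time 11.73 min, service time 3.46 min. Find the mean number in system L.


λ = 60/11.73 = 5.1151 /hr
μ = 60/3.46 = 17.3410 /hr
ρ = λ/μ = 5.1151/17.3410 = 0.2950
L = ρ/(1−ρ) = 0.2950/0.7050 = 0.4184

Final: 0.4184


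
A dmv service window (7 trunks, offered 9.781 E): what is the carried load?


B(7,9.781) = 0.399139 (Erlang-B)
Carried load = a(1 − B) = 9.781·(1 − 0.399139) = 9.781·0.600861 = 5.8770 E

Final: 5.8770 Erlangs


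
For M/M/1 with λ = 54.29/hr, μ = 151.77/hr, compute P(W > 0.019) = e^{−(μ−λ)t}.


W ~ Exponential(μ−λ) for M/M/1.
μ − λ = 151.77 − 54.29 = 97.4800
P(W > t) = e^{−(μ−λ)t} = e^{−1.8521} = 0.156904

Final: 0.156904


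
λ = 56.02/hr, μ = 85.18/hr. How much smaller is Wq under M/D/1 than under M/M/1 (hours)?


ρ = 56.02/85.18 = 0.6577
Wq(M/M/1) = ρ/(μ−λ) = 0.6577/29.16 = 0.02255 hr
Wq(M/D/1) = ρ/(2(μ−λ)) = 0.01128 hr
Savings = 0.02255 − 0.01128 = 0.01128 hr

Final: 0.01128 hr


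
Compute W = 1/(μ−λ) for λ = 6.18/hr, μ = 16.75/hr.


W = 1/(μ−λ) = 1/(16.75 − 6.18) = 1/10.57 = 0.09461 hr

Final: 0.09461 hr
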